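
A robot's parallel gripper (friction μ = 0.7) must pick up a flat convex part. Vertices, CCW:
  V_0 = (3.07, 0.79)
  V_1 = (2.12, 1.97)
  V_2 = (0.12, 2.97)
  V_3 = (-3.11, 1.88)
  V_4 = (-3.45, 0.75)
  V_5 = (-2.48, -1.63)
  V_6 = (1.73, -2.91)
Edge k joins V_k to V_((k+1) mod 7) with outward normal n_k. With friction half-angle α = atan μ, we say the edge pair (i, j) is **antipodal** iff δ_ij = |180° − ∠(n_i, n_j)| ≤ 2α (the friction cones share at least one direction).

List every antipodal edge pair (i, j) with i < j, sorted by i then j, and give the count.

count = 9; pairs: (0,3), (0,4), (0,5), (1,4), (1,5), (2,5), (2,6), (3,6), (4,6)

α = atan 0.7 = 34.99°;  2α = 69.98°
n_0 = (+0.7789, +0.6271)
n_1 = (+0.4472, +0.8944)
n_2 = (-0.3197, +0.9475)
n_3 = (-0.9576, +0.2881)
n_4 = (-0.9260, -0.3774)
n_5 = (-0.2909, -0.9568)
n_6 = (+0.9402, -0.3405)
  (0,1): δ = 155.40°  ·
  (0,2): δ = 110.19°  ·
  (0,3): δ = 55.58°  ✓
  (0,4): δ = 16.66°  ✓
  (0,5): δ = 34.25°  ✓
  (0,6): δ = 121.25°  ·
  (1,2): δ = 134.79°  ·
  (1,3): δ = 80.18°  ·
  (1,4): δ = 41.26°  ✓
  (1,5): δ = 9.65°  ✓
  (1,6): δ = 96.66°  ·
  (2,3): δ = 125.39°  ·
  (2,4): δ = 86.47°  ·
  (2,5): δ = 35.56°  ✓
  (2,6): δ = 51.44°  ✓
  (3,4): δ = 141.08°  ·
  (3,5): δ = 90.17°  ·
  (3,6): δ = 3.16°  ✓
  (4,5): δ = 129.09°  ·
  (4,6): δ = 42.08°  ✓
  (5,6): δ = 93.00°  ·
antipodal pairs: 9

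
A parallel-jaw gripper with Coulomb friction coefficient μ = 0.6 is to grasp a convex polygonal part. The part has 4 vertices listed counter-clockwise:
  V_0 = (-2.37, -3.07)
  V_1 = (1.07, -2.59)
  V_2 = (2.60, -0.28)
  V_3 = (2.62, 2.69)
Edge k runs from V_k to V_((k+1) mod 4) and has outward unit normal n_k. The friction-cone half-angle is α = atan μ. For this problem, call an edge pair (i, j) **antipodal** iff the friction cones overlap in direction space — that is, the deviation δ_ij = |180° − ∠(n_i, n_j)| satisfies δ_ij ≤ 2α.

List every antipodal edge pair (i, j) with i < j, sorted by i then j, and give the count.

count = 3; pairs: (0,3), (1,3), (2,3)

α = atan 0.6 = 30.96°;  2α = 61.93°
n_0 = (+0.1382, -0.9904)
n_1 = (+0.8337, -0.5522)
n_2 = (+1.0000, -0.0067)
n_3 = (-0.7558, +0.6548)
  (0,1): δ = 131.46°  ·
  (0,2): δ = 98.33°  ·
  (0,3): δ = 41.15°  ✓
  (1,2): δ = 146.87°  ·
  (1,3): δ = 7.39°  ✓
  (2,3): δ = 40.52°  ✓
antipodal pairs: 3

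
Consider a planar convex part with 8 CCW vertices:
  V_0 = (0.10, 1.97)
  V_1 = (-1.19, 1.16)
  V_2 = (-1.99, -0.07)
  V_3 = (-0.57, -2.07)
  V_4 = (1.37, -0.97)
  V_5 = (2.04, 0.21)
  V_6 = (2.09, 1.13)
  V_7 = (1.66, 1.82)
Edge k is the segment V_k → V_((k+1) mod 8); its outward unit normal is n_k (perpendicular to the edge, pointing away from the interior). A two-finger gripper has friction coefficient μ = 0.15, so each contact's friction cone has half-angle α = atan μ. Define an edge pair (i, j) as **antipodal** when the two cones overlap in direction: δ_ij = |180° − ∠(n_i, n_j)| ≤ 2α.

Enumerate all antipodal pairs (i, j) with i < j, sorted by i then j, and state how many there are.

α = atan 0.15 = 8.53°;  2α = 17.06°
n_0 = (-0.5318, +0.8469)
n_1 = (-0.8383, +0.5452)
n_2 = (-0.8154, -0.5789)
n_3 = (+0.4932, -0.8699)
n_4 = (+0.8696, -0.4938)
n_5 = (+0.9985, -0.0543)
n_6 = (+0.8487, +0.5289)
n_7 = (+0.0957, +0.9954)
  (0,1): δ = 155.17°  ·
  (0,2): δ = 86.75°  ·
  (0,3): δ = 2.57°  ✓
  (0,4): δ = 28.29°  ·
  (0,5): δ = 54.76°  ·
  (0,6): δ = 89.81°  ·
  (0,7): δ = 142.38°  ·
  (1,2): δ = 111.59°  ·
  (1,3): δ = 27.41°  ·
  (1,4): δ = 3.45°  ✓
  (1,5): δ = 29.93°  ·
  (1,6): δ = 64.97°  ·
  (1,7): δ = 117.55°  ·
  (2,3): δ = 95.82°  ·
  (2,4): δ = 64.96°  ·
  (2,5): δ = 38.49°  ·
  (2,6): δ = 3.44°  ✓
  (2,7): δ = 49.13°  ·
  (3,4): δ = 149.14°  ·
  (3,5): δ = 122.66°  ·
  (3,6): δ = 87.62°  ·
  (3,7): δ = 35.05°  ·
  (4,5): δ = 153.52°  ·
  (4,6): δ = 118.48°  ·
  (4,7): δ = 65.90°  ·
  (5,6): δ = 144.96°  ·
  (5,7): δ = 92.38°  ·
  (6,7): δ = 127.42°  ·
antipodal pairs: 3

count = 3; pairs: (0,3), (1,4), (2,6)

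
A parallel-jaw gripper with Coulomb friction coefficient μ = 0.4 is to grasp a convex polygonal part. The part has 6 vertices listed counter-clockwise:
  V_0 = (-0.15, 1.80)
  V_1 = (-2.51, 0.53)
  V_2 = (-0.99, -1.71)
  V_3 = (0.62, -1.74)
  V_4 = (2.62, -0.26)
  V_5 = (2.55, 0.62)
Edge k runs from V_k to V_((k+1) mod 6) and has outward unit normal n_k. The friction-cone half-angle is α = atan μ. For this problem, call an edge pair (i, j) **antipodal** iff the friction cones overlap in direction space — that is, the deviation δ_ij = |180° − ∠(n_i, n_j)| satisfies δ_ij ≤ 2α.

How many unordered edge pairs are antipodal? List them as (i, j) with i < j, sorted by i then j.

count = 5; pairs: (0,2), (0,3), (1,4), (1,5), (2,5)

α = atan 0.4 = 21.80°;  2α = 43.60°
n_0 = (-0.4739, +0.8806)
n_1 = (-0.8275, -0.5615)
n_2 = (-0.0186, -0.9998)
n_3 = (+0.5948, -0.8038)
n_4 = (+0.9969, +0.0793)
n_5 = (+0.4005, +0.9163)
  (0,1): δ = 84.13°  ·
  (0,2): δ = 29.35°  ✓
  (0,3): δ = 8.22°  ✓
  (0,4): δ = 66.26°  ·
  (0,5): δ = 128.11°  ·
  (1,2): δ = 125.23°  ·
  (1,3): δ = 87.66°  ·
  (1,4): δ = 29.61°  ✓
  (1,5): δ = 32.23°  ✓
  (2,3): δ = 142.43°  ·
  (2,4): δ = 84.38°  ·
  (2,5): δ = 22.54°  ✓
  (3,4): δ = 121.95°  ·
  (3,5): δ = 60.11°  ·
  (4,5): δ = 118.16°  ·
antipodal pairs: 5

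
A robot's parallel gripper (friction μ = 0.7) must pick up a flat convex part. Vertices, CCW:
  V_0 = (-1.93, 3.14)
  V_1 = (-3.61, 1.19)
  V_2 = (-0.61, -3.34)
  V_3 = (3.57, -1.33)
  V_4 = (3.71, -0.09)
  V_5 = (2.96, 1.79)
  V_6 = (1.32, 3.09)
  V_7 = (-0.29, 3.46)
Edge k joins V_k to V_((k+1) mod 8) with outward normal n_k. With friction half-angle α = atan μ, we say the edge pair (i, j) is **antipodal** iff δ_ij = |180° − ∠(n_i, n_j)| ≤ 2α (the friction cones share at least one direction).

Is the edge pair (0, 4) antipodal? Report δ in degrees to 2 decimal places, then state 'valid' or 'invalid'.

δ = 62.50°, valid

α = atan 0.7 = 34.99°;  2α = 69.98°
edge 0: e_0 = (-1.68, -1.95);  n_0 = (-0.7576, +0.6527)
edge 4: e_4 = (-0.75, +1.88);  n_4 = (+0.9288, +0.3705)
∠(n_0, n_4) = 117.50°
δ = |180° − 117.50°| = 62.50°
62.50° ≤ 2α = 69.98°  →  valid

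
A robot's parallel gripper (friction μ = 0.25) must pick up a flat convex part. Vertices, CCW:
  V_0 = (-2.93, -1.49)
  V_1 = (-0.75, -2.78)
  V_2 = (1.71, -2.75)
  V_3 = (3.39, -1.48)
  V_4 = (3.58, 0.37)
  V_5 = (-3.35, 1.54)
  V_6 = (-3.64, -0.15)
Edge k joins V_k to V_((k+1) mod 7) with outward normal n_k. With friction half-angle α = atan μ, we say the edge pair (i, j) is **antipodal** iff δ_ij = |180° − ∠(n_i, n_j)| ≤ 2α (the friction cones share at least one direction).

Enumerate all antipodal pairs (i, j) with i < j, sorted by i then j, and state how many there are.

α = atan 0.25 = 14.04°;  2α = 28.07°
n_0 = (-0.5093, -0.8606)
n_1 = (+0.0122, -0.9999)
n_2 = (+0.6030, -0.7977)
n_3 = (+0.9948, -0.1022)
n_4 = (+0.1665, +0.9860)
n_5 = (-0.9856, +0.1691)
n_6 = (-0.8836, -0.4682)
  (0,1): δ = 148.69°  ·
  (0,2): δ = 112.30°  ·
  (0,3): δ = 65.25°  ·
  (0,4): δ = 21.03°  ✓
  (0,5): δ = 110.88°  ·
  (0,6): δ = 148.53°  ·
  (1,2): δ = 143.61°  ·
  (1,3): δ = 96.56°  ·
  (1,4): δ = 10.28°  ✓
  (1,5): δ = 79.56°  ·
  (1,6): δ = 117.22°  ·
  (2,3): δ = 132.95°  ·
  (2,4): δ = 46.67°  ·
  (2,5): δ = 43.18°  ·
  (2,6): δ = 80.83°  ·
  (3,4): δ = 93.72°  ·
  (3,5): δ = 3.87°  ✓
  (3,6): δ = 33.78°  ·
  (4,5): δ = 90.15°  ·
  (4,6): δ = 52.50°  ·
  (5,6): δ = 142.35°  ·
antipodal pairs: 3

count = 3; pairs: (0,4), (1,4), (3,5)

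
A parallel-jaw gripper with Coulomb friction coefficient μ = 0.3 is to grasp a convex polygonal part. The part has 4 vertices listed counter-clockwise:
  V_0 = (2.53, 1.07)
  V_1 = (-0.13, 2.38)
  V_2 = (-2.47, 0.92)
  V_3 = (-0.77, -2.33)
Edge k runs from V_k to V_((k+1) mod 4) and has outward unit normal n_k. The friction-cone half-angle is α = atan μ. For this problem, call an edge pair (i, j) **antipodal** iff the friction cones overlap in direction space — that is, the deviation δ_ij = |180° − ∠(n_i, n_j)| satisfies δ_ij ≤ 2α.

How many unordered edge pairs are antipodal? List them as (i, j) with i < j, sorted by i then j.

count = 1; pairs: (1,3)

α = atan 0.3 = 16.70°;  2α = 33.40°
n_0 = (+0.4418, +0.8971)
n_1 = (-0.5293, +0.8484)
n_2 = (-0.8861, -0.4635)
n_3 = (+0.7176, -0.6965)
  (0,1): δ = 121.82°  ·
  (0,2): δ = 36.17°  ·
  (0,3): δ = 72.07°  ·
  (1,2): δ = 94.35°  ·
  (1,3): δ = 13.89°  ✓
  (2,3): δ = 71.76°  ·
antipodal pairs: 1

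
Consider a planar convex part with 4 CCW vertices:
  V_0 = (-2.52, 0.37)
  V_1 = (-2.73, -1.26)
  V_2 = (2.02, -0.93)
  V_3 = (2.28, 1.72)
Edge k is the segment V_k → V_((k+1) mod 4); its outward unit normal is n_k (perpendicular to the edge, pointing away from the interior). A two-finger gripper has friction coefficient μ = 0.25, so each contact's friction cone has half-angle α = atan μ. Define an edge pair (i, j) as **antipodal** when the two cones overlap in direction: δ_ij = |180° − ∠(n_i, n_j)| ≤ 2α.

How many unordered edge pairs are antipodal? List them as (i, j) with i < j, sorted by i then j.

α = atan 0.25 = 14.04°;  2α = 28.07°
n_0 = (-0.9918, +0.1278)
n_1 = (+0.0693, -0.9976)
n_2 = (+0.9952, -0.0976)
n_3 = (-0.2707, +0.9627)
  (0,1): δ = 78.68°  ·
  (0,2): δ = 1.74°  ✓
  (0,3): δ = 113.05°  ·
  (1,2): δ = 99.58°  ·
  (1,3): δ = 11.73°  ✓
  (2,3): δ = 68.69°  ·
antipodal pairs: 2

count = 2; pairs: (0,2), (1,3)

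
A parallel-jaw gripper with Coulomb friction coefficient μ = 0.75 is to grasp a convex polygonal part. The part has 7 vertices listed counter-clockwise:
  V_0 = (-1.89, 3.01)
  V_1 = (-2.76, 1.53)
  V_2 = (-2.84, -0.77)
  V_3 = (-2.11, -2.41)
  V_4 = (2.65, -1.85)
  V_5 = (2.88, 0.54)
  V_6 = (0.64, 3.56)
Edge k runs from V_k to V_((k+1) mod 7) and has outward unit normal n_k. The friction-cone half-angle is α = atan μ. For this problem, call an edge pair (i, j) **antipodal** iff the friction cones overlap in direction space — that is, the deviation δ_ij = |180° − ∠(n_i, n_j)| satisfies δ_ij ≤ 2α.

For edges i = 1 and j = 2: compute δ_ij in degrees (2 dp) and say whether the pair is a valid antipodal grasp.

δ = 154.01°, invalid

α = atan 0.75 = 36.87°;  2α = 73.74°
edge 1: e_1 = (-0.08, -2.30);  n_1 = (-0.9994, +0.0348)
edge 2: e_2 = (+0.73, -1.64);  n_2 = (-0.9136, -0.4067)
∠(n_1, n_2) = 25.99°
δ = |180° − 25.99°| = 154.01°
154.01° > 2α = 73.74°  →  invalid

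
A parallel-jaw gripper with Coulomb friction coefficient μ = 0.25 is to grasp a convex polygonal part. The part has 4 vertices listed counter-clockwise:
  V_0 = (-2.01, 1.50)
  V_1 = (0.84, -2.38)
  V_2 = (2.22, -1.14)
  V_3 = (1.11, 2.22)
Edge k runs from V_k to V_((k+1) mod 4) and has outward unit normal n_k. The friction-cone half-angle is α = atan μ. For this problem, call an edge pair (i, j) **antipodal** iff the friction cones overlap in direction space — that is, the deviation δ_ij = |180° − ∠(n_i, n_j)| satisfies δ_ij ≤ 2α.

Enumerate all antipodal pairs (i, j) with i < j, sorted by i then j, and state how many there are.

α = atan 0.25 = 14.04°;  2α = 28.07°
n_0 = (-0.8059, -0.5920)
n_1 = (+0.6684, -0.7438)
n_2 = (+0.9495, +0.3137)
n_3 = (-0.2249, +0.9744)
  (0,1): δ = 84.36°  ·
  (0,2): δ = 18.02°  ✓
  (0,3): δ = 66.70°  ·
  (1,2): δ = 113.66°  ·
  (1,3): δ = 28.95°  ·
  (2,3): δ = 95.29°  ·
antipodal pairs: 1

count = 1; pairs: (0,2)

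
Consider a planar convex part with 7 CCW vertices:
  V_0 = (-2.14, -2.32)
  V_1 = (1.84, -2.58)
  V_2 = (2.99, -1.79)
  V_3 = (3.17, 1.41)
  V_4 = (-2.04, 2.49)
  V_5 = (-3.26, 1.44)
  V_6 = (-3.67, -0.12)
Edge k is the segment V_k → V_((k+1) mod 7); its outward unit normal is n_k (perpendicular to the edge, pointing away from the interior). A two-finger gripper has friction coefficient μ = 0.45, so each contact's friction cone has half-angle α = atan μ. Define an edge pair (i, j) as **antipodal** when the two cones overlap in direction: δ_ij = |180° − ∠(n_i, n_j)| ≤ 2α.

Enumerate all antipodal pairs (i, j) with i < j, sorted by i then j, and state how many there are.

α = atan 0.45 = 24.23°;  2α = 48.46°
n_0 = (-0.0652, -0.9979)
n_1 = (+0.5662, -0.8243)
n_2 = (+0.9984, -0.0562)
n_3 = (+0.2030, +0.9792)
n_4 = (-0.6523, +0.7579)
n_5 = (-0.9672, +0.2542)
n_6 = (-0.8210, -0.5710)
  (0,1): δ = 141.77°  ·
  (0,2): δ = 89.48°  ·
  (0,3): δ = 7.97°  ✓
  (0,4): δ = 44.45°  ✓
  (0,5): δ = 79.01°  ·
  (0,6): δ = 128.55°  ·
  (1,2): δ = 127.71°  ·
  (1,3): δ = 46.20°  ✓
  (1,4): δ = 6.23°  ✓
  (1,5): δ = 40.79°  ✓
  (1,6): δ = 90.33°  ·
  (2,3): δ = 98.49°  ·
  (2,4): δ = 46.06°  ✓
  (2,5): δ = 11.51°  ✓
  (2,6): δ = 38.04°  ✓
  (3,4): δ = 127.57°  ·
  (3,5): δ = 93.01°  ·
  (3,6): δ = 43.47°  ✓
  (4,5): δ = 145.44°  ·
  (4,6): δ = 95.90°  ·
  (5,6): δ = 130.46°  ·
antipodal pairs: 9

count = 9; pairs: (0,3), (0,4), (1,3), (1,4), (1,5), (2,4), (2,5), (2,6), (3,6)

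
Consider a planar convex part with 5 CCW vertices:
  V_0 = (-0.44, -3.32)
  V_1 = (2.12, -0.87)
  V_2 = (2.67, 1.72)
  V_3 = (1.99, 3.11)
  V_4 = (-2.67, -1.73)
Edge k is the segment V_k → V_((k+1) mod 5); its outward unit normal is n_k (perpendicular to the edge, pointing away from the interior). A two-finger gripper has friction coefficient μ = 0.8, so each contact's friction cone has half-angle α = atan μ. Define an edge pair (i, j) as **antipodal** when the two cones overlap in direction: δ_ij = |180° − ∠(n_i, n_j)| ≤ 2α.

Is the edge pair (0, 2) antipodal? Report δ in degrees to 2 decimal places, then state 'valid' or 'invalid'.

α = atan 0.8 = 38.66°;  2α = 77.32°
edge 0: e_0 = (+2.56, +2.45);  n_0 = (+0.6914, -0.7225)
edge 2: e_2 = (-0.68, +1.39);  n_2 = (+0.8983, +0.4394)
∠(n_0, n_2) = 72.33°
δ = |180° − 72.33°| = 107.67°
107.67° > 2α = 77.32°  →  invalid

δ = 107.67°, invalid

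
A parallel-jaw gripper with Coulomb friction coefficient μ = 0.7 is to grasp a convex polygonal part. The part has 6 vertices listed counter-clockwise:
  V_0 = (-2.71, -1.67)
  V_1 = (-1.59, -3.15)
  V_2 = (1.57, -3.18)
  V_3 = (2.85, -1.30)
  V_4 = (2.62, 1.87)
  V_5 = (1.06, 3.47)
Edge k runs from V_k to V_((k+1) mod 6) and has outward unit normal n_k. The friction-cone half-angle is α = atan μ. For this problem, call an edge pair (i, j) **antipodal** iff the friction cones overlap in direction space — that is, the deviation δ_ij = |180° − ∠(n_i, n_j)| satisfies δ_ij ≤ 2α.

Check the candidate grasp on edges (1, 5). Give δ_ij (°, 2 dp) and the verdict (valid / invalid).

δ = 54.29°, valid

α = atan 0.7 = 34.99°;  2α = 69.98°
edge 1: e_1 = (+3.16, -0.03);  n_1 = (-0.0095, -1.0000)
edge 5: e_5 = (-3.77, -5.14);  n_5 = (-0.8064, +0.5914)
∠(n_1, n_5) = 125.71°
δ = |180° − 125.71°| = 54.29°
54.29° ≤ 2α = 69.98°  →  valid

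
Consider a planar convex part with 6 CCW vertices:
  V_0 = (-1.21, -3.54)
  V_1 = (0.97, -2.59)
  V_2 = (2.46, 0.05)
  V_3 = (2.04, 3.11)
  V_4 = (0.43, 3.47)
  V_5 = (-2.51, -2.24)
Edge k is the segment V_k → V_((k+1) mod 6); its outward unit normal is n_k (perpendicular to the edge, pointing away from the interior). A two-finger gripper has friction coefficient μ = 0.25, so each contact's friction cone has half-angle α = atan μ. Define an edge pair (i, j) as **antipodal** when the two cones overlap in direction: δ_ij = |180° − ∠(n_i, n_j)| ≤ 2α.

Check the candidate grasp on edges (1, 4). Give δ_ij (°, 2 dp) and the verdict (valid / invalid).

α = atan 0.25 = 14.04°;  2α = 28.07°
edge 1: e_1 = (+1.49, +2.64);  n_1 = (+0.8709, -0.4915)
edge 4: e_4 = (-2.94, -5.71);  n_4 = (-0.8891, +0.4578)
∠(n_1, n_4) = 177.80°
δ = |180° − 177.80°| = 2.20°
2.20° ≤ 2α = 28.07°  →  valid

δ = 2.20°, valid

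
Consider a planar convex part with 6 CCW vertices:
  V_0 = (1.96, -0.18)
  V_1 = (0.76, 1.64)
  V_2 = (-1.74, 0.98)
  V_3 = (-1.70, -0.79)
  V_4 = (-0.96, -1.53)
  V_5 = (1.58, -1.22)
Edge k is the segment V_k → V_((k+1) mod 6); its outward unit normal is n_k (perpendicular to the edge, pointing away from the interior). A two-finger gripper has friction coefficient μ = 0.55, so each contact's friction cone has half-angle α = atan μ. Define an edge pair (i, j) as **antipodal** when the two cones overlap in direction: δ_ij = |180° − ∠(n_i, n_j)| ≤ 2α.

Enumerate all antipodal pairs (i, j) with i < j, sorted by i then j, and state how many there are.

α = atan 0.55 = 28.81°;  2α = 57.62°
n_0 = (+0.8349, +0.5505)
n_1 = (-0.2553, +0.9669)
n_2 = (-0.9997, -0.0226)
n_3 = (-0.7071, -0.7071)
n_4 = (+0.1211, -0.9926)
n_5 = (+0.9393, -0.3432)
  (0,1): δ = 108.61°  ·
  (0,2): δ = 32.10°  ✓
  (0,3): δ = 11.60°  ✓
  (0,4): δ = 63.56°  ·
  (0,5): δ = 126.53°  ·
  (1,2): δ = 103.49°  ·
  (1,3): δ = 59.79°  ·
  (1,4): δ = 7.83°  ✓
  (1,5): δ = 55.14°  ✓
  (2,3): δ = 136.29°  ·
  (2,4): δ = 84.34°  ·
  (2,5): δ = 21.37°  ✓
  (3,4): δ = 128.04°  ·
  (3,5): δ = 65.07°  ·
  (4,5): δ = 117.03°  ·
antipodal pairs: 5

count = 5; pairs: (0,2), (0,3), (1,4), (1,5), (2,5)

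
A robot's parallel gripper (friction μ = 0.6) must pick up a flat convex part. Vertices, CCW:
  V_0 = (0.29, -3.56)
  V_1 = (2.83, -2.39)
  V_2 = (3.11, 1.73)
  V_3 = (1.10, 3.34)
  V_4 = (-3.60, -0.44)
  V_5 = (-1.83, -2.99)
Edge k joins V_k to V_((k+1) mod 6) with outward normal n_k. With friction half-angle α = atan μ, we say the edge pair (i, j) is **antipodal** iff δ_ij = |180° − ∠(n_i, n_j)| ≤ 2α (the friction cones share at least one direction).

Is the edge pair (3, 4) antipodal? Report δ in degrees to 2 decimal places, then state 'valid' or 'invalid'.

α = atan 0.6 = 30.96°;  2α = 61.93°
edge 3: e_3 = (-4.70, -3.78);  n_3 = (-0.6267, +0.7792)
edge 4: e_4 = (+1.77, -2.55);  n_4 = (-0.8215, -0.5702)
∠(n_3, n_4) = 85.96°
δ = |180° − 85.96°| = 94.04°
94.04° > 2α = 61.93°  →  invalid

δ = 94.04°, invalid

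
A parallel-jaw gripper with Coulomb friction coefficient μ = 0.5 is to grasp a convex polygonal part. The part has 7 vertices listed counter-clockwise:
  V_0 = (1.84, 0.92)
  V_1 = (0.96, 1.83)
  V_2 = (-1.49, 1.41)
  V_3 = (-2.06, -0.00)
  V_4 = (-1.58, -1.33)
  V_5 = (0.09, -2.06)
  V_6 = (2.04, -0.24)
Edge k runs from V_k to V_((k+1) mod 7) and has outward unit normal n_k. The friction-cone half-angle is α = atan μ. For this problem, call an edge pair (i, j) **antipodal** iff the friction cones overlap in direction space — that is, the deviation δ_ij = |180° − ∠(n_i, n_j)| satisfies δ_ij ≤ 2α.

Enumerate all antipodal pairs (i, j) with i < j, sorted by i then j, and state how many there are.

α = atan 0.5 = 26.57°;  2α = 53.13°
n_0 = (+0.7189, +0.6952)
n_1 = (-0.1690, +0.9856)
n_2 = (-0.9271, +0.3748)
n_3 = (-0.9406, -0.3395)
n_4 = (-0.4005, -0.9163)
n_5 = (+0.6823, -0.7311)
n_6 = (+0.9855, +0.1699)
  (0,1): δ = 124.31°  ·
  (0,2): δ = 66.05°  ·
  (0,3): δ = 24.20°  ✓
  (0,4): δ = 22.35°  ✓
  (0,5): δ = 88.99°  ·
  (0,6): δ = 145.74°  ·
  (1,2): δ = 121.74°  ·
  (1,3): δ = 79.88°  ·
  (1,4): δ = 33.34°  ✓
  (1,5): δ = 33.30°  ✓
  (1,6): δ = 90.05°  ·
  (2,3): δ = 138.14°  ·
  (2,4): δ = 91.60°  ·
  (2,5): δ = 24.96°  ✓
  (2,6): δ = 31.79°  ✓
  (3,4): δ = 133.46°  ·
  (3,5): δ = 66.82°  ·
  (3,6): δ = 10.06°  ✓
  (4,5): δ = 113.36°  ·
  (4,6): δ = 56.61°  ·
  (5,6): δ = 123.24°  ·
antipodal pairs: 7

count = 7; pairs: (0,3), (0,4), (1,4), (1,5), (2,5), (2,6), (3,6)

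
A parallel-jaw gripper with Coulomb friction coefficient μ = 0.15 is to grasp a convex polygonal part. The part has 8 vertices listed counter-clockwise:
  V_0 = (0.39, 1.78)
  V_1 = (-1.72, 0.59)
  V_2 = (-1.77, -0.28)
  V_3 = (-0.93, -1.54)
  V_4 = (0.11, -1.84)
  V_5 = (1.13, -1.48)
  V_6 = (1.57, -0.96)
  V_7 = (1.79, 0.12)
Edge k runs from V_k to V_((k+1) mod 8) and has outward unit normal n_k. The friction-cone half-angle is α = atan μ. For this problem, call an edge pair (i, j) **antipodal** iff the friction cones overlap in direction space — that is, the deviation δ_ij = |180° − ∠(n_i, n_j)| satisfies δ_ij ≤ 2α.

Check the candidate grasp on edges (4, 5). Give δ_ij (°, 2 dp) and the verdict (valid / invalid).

δ = 149.68°, invalid

α = atan 0.15 = 8.53°;  2α = 17.06°
edge 4: e_4 = (+1.02, +0.36);  n_4 = (+0.3328, -0.9430)
edge 5: e_5 = (+0.44, +0.52);  n_5 = (+0.7634, -0.6459)
∠(n_4, n_5) = 30.32°
δ = |180° − 30.32°| = 149.68°
149.68° > 2α = 17.06°  →  invalid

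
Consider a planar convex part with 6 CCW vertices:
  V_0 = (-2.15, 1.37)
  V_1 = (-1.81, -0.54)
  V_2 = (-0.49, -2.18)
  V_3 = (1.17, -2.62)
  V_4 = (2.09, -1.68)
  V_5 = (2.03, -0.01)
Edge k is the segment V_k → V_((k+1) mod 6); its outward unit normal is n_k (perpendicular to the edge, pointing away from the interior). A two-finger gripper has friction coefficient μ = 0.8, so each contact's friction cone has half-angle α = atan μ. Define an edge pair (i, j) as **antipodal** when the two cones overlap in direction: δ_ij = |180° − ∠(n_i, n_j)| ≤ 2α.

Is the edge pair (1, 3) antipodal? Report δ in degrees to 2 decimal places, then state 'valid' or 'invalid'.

δ = 83.21°, invalid

α = atan 0.8 = 38.66°;  2α = 77.32°
edge 1: e_1 = (+1.32, -1.64);  n_1 = (-0.7790, -0.6270)
edge 3: e_3 = (+0.92, +0.94);  n_3 = (+0.7147, -0.6995)
∠(n_1, n_3) = 96.79°
δ = |180° − 96.79°| = 83.21°
83.21° > 2α = 77.32°  →  invalid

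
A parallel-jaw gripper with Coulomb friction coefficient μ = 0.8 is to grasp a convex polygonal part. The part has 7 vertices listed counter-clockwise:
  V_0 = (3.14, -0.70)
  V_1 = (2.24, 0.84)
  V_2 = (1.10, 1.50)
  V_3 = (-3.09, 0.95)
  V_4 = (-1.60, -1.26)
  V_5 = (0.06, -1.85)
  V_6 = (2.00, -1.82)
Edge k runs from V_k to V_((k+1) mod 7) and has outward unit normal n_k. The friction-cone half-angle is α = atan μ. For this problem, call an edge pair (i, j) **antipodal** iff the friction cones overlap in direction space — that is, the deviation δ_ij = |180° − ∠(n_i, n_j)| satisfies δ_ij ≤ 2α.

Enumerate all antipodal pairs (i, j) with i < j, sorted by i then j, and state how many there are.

count = 11; pairs: (0,3), (0,4), (0,5), (1,3), (1,4), (1,5), (1,6), (2,3), (2,4), (2,5), (2,6)

α = atan 0.8 = 38.66°;  2α = 77.32°
n_0 = (+0.8634, +0.5046)
n_1 = (+0.5010, +0.8654)
n_2 = (-0.1301, +0.9915)
n_3 = (-0.8292, -0.5590)
n_4 = (-0.3349, -0.9423)
n_5 = (+0.0155, -0.9999)
n_6 = (+0.7008, -0.7133)
  (0,1): δ = 150.37°  ·
  (0,2): δ = 112.82°  ·
  (0,3): δ = 3.69°  ✓
  (0,4): δ = 40.13°  ✓
  (0,5): δ = 60.58°  ✓
  (0,6): δ = 104.19°  ·
  (1,2): δ = 142.45°  ·
  (1,3): δ = 25.94°  ✓
  (1,4): δ = 10.50°  ✓
  (1,5): δ = 30.95°  ✓
  (1,6): δ = 74.56°  ✓
  (2,3): δ = 63.49°  ✓
  (2,4): δ = 27.04°  ✓
  (2,5): δ = 6.59°  ✓
  (2,6): δ = 37.01°  ✓
  (3,4): δ = 143.55°  ·
  (3,5): δ = 123.10°  ·
  (3,6): δ = 79.50°  ·
  (4,5): δ = 159.55°  ·
  (4,6): δ = 115.94°  ·
  (5,6): δ = 136.39°  ·
antipodal pairs: 11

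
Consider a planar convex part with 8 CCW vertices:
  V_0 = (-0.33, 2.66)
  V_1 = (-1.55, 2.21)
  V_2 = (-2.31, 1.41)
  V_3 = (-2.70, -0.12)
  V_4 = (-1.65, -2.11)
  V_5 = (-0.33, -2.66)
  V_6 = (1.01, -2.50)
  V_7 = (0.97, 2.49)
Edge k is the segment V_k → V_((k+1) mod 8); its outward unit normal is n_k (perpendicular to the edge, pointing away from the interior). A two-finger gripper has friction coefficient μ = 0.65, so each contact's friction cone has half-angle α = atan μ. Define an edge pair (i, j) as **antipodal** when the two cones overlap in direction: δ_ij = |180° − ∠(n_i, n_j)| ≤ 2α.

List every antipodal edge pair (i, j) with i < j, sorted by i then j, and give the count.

count = 9; pairs: (0,4), (0,5), (1,5), (1,6), (2,6), (3,6), (3,7), (4,7), (5,7)

α = atan 0.65 = 33.02°;  2α = 66.05°
n_0 = (-0.3461, +0.9382)
n_1 = (-0.7250, +0.6887)
n_2 = (-0.9690, +0.2470)
n_3 = (-0.8844, -0.4667)
n_4 = (-0.3846, -0.9231)
n_5 = (+0.1186, -0.9929)
n_6 = (+1.0000, +0.0080)
n_7 = (+0.1297, +0.9916)
  (0,1): δ = 153.78°  ·
  (0,2): δ = 124.55°  ·
  (0,3): δ = 82.43°  ·
  (0,4): δ = 42.87°  ✓
  (0,5): δ = 13.44°  ✓
  (0,6): δ = 70.21°  ·
  (0,7): δ = 152.30°  ·
  (1,2): δ = 150.77°  ·
  (1,3): δ = 108.65°  ·
  (1,4): δ = 69.09°  ·
  (1,5): δ = 39.66°  ✓
  (1,6): δ = 43.99°  ✓
  (1,7): δ = 126.08°  ·
  (2,3): δ = 137.88°  ·
  (2,4): δ = 98.32°  ·
  (2,5): δ = 68.89°  ·
  (2,6): δ = 14.76°  ✓
  (2,7): δ = 96.85°  ·
  (3,4): δ = 140.44°  ·
  (3,5): δ = 111.01°  ·
  (3,6): δ = 27.36°  ✓
  (3,7): δ = 54.73°  ✓
  (4,5): δ = 150.57°  ·
  (4,6): δ = 66.92°  ·
  (4,7): δ = 15.17°  ✓
  (5,6): δ = 96.35°  ·
  (5,7): δ = 14.26°  ✓
  (6,7): δ = 97.91°  ·
antipodal pairs: 9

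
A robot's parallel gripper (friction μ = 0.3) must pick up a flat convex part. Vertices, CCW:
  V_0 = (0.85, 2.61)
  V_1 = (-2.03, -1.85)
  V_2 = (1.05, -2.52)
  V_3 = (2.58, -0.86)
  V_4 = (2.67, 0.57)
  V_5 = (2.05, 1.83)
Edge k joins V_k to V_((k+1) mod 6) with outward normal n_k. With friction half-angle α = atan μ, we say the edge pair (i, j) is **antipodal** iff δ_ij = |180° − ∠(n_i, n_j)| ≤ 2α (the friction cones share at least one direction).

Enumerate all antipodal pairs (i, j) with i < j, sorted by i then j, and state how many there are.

count = 3; pairs: (0,2), (0,3), (1,5)

α = atan 0.3 = 16.70°;  2α = 33.40°
n_0 = (-0.8401, +0.5425)
n_1 = (-0.2126, -0.9771)
n_2 = (+0.7353, -0.6777)
n_3 = (+0.9980, -0.0628)
n_4 = (+0.8973, +0.4415)
n_5 = (+0.5450, +0.8384)
  (0,1): δ = 69.42°  ·
  (0,2): δ = 9.81°  ✓
  (0,3): δ = 29.25°  ✓
  (0,4): δ = 59.05°  ·
  (0,5): δ = 89.83°  ·
  (1,2): δ = 120.39°  ·
  (1,3): δ = 81.33°  ·
  (1,4): δ = 51.53°  ·
  (1,5): δ = 20.75°  ✓
  (2,3): δ = 140.93°  ·
  (2,4): δ = 111.13°  ·
  (2,5): δ = 80.36°  ·
  (3,4): δ = 150.20°  ·
  (3,5): δ = 119.42°  ·
  (4,5): δ = 149.22°  ·
antipodal pairs: 3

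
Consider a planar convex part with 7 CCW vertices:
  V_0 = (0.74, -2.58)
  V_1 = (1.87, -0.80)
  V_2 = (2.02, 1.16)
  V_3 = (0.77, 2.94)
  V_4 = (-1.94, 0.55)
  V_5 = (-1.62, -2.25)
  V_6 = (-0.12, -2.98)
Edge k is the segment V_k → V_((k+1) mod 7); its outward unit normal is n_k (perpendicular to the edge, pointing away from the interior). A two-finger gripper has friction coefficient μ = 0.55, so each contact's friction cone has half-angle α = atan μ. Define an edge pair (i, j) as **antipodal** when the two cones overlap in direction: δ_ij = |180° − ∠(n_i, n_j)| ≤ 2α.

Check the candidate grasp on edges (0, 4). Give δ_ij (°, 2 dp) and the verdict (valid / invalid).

α = atan 0.55 = 28.81°;  2α = 57.62°
edge 0: e_0 = (+1.13, +1.78);  n_0 = (+0.8442, -0.5360)
edge 4: e_4 = (+0.32, -2.80);  n_4 = (-0.9935, -0.1135)
∠(n_0, n_4) = 141.07°
δ = |180° − 141.07°| = 38.93°
38.93° ≤ 2α = 57.62°  →  valid

δ = 38.93°, valid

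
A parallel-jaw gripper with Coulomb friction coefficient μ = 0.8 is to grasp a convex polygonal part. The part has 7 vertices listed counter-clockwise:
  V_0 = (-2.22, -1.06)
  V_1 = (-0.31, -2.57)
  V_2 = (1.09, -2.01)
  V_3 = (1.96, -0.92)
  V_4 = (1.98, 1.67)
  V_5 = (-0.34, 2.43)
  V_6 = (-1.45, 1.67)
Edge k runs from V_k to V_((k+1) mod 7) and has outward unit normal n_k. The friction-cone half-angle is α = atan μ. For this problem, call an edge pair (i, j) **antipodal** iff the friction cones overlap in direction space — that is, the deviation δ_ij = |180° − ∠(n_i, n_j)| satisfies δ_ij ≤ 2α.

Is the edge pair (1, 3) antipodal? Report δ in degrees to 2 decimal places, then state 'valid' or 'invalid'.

δ = 112.24°, invalid

α = atan 0.8 = 38.66°;  2α = 77.32°
edge 1: e_1 = (+1.40, +0.56);  n_1 = (+0.3714, -0.9285)
edge 3: e_3 = (+0.02, +2.59);  n_3 = (+1.0000, -0.0077)
∠(n_1, n_3) = 67.76°
δ = |180° − 67.76°| = 112.24°
112.24° > 2α = 77.32°  →  invalid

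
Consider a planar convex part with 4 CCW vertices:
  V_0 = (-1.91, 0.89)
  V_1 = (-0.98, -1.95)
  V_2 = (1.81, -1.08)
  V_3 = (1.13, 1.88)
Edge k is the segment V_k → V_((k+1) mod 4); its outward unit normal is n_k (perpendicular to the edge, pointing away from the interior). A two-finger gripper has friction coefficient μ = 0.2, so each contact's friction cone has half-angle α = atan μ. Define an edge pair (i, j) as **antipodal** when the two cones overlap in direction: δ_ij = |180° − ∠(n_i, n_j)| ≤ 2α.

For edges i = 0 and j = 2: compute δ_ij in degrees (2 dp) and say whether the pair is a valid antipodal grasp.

δ = 5.19°, valid

α = atan 0.2 = 11.31°;  2α = 22.62°
edge 0: e_0 = (+0.93, -2.84);  n_0 = (-0.9503, -0.3112)
edge 2: e_2 = (-0.68, +2.96);  n_2 = (+0.9746, +0.2239)
∠(n_0, n_2) = 174.81°
δ = |180° − 174.81°| = 5.19°
5.19° ≤ 2α = 22.62°  →  valid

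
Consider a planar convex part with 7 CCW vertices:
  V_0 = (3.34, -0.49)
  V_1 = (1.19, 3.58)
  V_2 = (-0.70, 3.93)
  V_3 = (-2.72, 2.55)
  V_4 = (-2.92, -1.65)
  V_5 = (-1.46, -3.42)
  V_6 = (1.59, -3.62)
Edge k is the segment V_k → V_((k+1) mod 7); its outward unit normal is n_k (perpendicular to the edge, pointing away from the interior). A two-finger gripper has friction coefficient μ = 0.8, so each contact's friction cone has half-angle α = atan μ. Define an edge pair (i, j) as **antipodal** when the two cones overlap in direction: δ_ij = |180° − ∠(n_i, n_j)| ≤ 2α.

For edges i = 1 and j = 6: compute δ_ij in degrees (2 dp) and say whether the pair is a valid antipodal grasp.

α = atan 0.8 = 38.66°;  2α = 77.32°
edge 1: e_1 = (-1.89, +0.35);  n_1 = (+0.1821, +0.9833)
edge 6: e_6 = (+1.75, +3.13);  n_6 = (+0.8728, -0.4880)
∠(n_1, n_6) = 108.72°
δ = |180° − 108.72°| = 71.28°
71.28° ≤ 2α = 77.32°  →  valid

δ = 71.28°, valid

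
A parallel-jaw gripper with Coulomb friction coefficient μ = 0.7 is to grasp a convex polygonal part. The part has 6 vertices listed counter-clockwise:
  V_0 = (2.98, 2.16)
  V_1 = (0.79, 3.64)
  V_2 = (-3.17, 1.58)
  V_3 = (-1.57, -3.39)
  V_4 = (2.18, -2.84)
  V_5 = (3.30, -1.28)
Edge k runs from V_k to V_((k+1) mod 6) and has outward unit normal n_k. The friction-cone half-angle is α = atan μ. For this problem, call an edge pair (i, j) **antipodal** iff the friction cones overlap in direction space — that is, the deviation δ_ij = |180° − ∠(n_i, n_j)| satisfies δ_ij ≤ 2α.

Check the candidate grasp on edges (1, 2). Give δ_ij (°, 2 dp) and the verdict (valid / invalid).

α = atan 0.7 = 34.99°;  2α = 69.98°
edge 1: e_1 = (-3.96, -2.06);  n_1 = (-0.4615, +0.8871)
edge 2: e_2 = (+1.60, -4.97);  n_2 = (-0.9519, -0.3064)
∠(n_1, n_2) = 80.36°
δ = |180° − 80.36°| = 99.64°
99.64° > 2α = 69.98°  →  invalid

δ = 99.64°, invalid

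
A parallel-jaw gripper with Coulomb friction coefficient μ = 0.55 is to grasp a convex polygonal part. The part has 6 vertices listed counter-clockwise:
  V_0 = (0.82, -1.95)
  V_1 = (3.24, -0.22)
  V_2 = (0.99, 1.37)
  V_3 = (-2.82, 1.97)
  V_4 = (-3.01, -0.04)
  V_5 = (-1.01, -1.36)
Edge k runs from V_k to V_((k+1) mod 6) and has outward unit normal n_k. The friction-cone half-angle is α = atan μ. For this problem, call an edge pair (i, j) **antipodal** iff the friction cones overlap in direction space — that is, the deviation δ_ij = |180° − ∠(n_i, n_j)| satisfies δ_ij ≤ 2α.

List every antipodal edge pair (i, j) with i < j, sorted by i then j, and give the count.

count = 6; pairs: (0,2), (0,3), (1,4), (1,5), (2,4), (2,5)

α = atan 0.55 = 28.81°;  2α = 57.62°
n_0 = (+0.5816, -0.8135)
n_1 = (+0.5771, +0.8167)
n_2 = (+0.1556, +0.9878)
n_3 = (-0.9956, +0.0941)
n_4 = (-0.5508, -0.8346)
n_5 = (-0.3069, -0.9518)
  (0,1): δ = 70.81°  ·
  (0,2): δ = 44.51°  ✓
  (0,3): δ = 49.04°  ✓
  (0,4): δ = 111.02°  ·
  (0,5): δ = 126.57°  ·
  (1,2): δ = 153.70°  ·
  (1,3): δ = 60.15°  ·
  (1,4): δ = 1.82°  ✓
  (1,5): δ = 17.38°  ✓
  (2,3): δ = 86.45°  ·
  (2,4): δ = 24.48°  ✓
  (2,5): δ = 8.92°  ✓
  (3,4): δ = 118.02°  ·
  (3,5): δ = 102.47°  ·
  (4,5): δ = 164.44°  ·
antipodal pairs: 6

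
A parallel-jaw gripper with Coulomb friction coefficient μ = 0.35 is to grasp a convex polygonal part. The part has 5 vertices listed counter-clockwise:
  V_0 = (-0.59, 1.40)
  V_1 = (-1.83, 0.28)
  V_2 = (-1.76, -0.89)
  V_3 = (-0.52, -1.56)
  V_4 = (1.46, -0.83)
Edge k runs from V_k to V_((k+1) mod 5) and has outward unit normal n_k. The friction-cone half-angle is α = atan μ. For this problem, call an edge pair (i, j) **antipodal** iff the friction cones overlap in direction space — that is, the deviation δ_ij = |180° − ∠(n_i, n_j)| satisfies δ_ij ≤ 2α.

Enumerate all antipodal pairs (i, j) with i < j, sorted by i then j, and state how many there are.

count = 2; pairs: (0,3), (2,4)

α = atan 0.35 = 19.29°;  2α = 38.58°
n_0 = (-0.6703, +0.7421)
n_1 = (-0.9982, -0.0597)
n_2 = (-0.4754, -0.8798)
n_3 = (+0.3459, -0.9383)
n_4 = (+0.7362, +0.6768)
  (0,1): δ = 128.67°  ·
  (0,2): δ = 70.47°  ·
  (0,3): δ = 21.85°  ✓
  (0,4): δ = 90.50°  ·
  (1,2): δ = 121.81°  ·
  (1,3): δ = 73.19°  ·
  (1,4): δ = 39.17°  ·
  (2,3): δ = 131.38°  ·
  (2,4): δ = 19.02°  ✓
  (3,4): δ = 67.65°  ·
antipodal pairs: 2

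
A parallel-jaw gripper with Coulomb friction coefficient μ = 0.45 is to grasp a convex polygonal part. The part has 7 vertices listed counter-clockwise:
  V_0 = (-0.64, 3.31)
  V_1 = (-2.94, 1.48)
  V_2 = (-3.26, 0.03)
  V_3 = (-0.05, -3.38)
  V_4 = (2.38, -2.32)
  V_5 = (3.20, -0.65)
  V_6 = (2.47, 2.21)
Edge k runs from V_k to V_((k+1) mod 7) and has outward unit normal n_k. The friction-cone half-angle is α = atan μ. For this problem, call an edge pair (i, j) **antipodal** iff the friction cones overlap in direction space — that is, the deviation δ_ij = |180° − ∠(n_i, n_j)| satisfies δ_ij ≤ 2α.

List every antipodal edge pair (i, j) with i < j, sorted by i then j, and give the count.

count = 7; pairs: (0,3), (0,4), (1,4), (1,5), (2,5), (2,6), (3,6)

α = atan 0.45 = 24.23°;  2α = 48.46°
n_0 = (-0.6226, +0.7825)
n_1 = (-0.9765, +0.2155)
n_2 = (-0.7281, -0.6854)
n_3 = (+0.3998, -0.9166)
n_4 = (+0.8976, -0.4408)
n_5 = (+0.9689, +0.2473)
n_6 = (+0.3335, +0.9428)
  (0,1): δ = 140.95°  ·
  (0,2): δ = 85.24°  ·
  (0,3): δ = 14.94°  ✓
  (0,4): δ = 25.34°  ✓
  (0,5): δ = 65.81°  ·
  (0,6): δ = 122.01°  ·
  (1,2): δ = 124.29°  ·
  (1,3): δ = 53.99°  ·
  (1,4): δ = 13.71°  ✓
  (1,5): δ = 26.76°  ✓
  (1,6): δ = 82.97°  ·
  (2,3): δ = 109.70°  ·
  (2,4): δ = 69.42°  ·
  (2,5): δ = 28.95°  ✓
  (2,6): δ = 27.25°  ✓
  (3,4): δ = 139.72°  ·
  (3,5): δ = 99.25°  ·
  (3,6): δ = 43.05°  ✓
  (4,5): δ = 139.53°  ·
  (4,6): δ = 83.33°  ·
  (5,6): δ = 123.80°  ·
antipodal pairs: 7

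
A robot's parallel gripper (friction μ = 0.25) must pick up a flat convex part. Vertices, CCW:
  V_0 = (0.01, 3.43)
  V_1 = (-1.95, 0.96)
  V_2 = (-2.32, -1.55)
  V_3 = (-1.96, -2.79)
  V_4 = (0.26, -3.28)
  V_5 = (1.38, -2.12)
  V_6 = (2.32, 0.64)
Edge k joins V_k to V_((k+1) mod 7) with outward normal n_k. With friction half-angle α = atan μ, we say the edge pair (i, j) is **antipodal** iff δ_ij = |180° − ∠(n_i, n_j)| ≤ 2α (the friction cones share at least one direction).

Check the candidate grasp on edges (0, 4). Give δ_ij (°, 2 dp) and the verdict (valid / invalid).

α = atan 0.25 = 14.04°;  2α = 28.07°
edge 0: e_0 = (-1.96, -2.47);  n_0 = (-0.7833, +0.6216)
edge 4: e_4 = (+1.12, +1.16);  n_4 = (+0.7194, -0.6946)
∠(n_0, n_4) = 174.44°
δ = |180° − 174.44°| = 5.56°
5.56° ≤ 2α = 28.07°  →  valid

δ = 5.56°, valid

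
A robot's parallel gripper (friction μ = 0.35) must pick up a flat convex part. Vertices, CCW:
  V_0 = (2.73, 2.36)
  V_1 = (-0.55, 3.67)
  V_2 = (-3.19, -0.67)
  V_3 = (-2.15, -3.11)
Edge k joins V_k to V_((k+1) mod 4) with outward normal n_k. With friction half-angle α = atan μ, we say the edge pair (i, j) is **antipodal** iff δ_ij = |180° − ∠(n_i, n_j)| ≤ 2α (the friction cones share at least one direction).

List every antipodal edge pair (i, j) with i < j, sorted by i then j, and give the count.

count = 1; pairs: (1,3)

α = atan 0.35 = 19.29°;  2α = 38.58°
n_0 = (+0.3709, +0.9287)
n_1 = (-0.8544, +0.5197)
n_2 = (-0.9199, -0.3921)
n_3 = (+0.7462, -0.6657)
  (0,1): δ = 99.54°  ·
  (0,2): δ = 45.14°  ·
  (0,3): δ = 70.03°  ·
  (1,2): δ = 125.60°  ·
  (1,3): δ = 10.43°  ✓
  (2,3): δ = 64.82°  ·
antipodal pairs: 1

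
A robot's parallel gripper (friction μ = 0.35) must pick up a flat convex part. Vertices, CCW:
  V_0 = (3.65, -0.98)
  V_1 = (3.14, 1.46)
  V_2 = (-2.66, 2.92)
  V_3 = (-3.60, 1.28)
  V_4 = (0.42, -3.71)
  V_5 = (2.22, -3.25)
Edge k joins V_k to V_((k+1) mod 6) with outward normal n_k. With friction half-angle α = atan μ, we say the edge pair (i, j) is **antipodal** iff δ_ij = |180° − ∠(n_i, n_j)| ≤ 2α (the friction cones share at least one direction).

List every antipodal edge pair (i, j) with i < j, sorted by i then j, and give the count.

α = atan 0.35 = 19.29°;  2α = 38.58°
n_0 = (+0.9788, +0.2046)
n_1 = (+0.2441, +0.9697)
n_2 = (-0.8676, +0.4973)
n_3 = (-0.7787, -0.6274)
n_4 = (+0.2476, -0.9689)
n_5 = (+0.8461, -0.5330)
  (0,1): δ = 115.93°  ·
  (0,2): δ = 41.63°  ·
  (0,3): δ = 27.05°  ✓
  (0,4): δ = 92.53°  ·
  (0,5): δ = 135.99°  ·
  (1,2): δ = 105.69°  ·
  (1,3): δ = 37.02°  ✓
  (1,4): δ = 28.46°  ✓
  (1,5): δ = 71.92°  ·
  (2,3): δ = 111.32°  ·
  (2,4): δ = 45.84°  ·
  (2,5): δ = 2.39°  ✓
  (3,4): δ = 114.52°  ·
  (3,5): δ = 71.06°  ·
  (4,5): δ = 136.54°  ·
antipodal pairs: 4

count = 4; pairs: (0,3), (1,3), (1,4), (2,5)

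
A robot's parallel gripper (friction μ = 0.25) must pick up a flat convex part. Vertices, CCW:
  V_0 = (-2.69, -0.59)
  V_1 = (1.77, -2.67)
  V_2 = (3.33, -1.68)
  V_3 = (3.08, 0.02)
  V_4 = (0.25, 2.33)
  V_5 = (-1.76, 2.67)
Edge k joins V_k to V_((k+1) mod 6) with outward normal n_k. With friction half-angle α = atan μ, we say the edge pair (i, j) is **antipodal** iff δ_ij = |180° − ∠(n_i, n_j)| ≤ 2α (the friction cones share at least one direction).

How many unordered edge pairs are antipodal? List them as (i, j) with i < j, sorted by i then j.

count = 3; pairs: (0,3), (0,4), (2,5)

α = atan 0.25 = 14.04°;  2α = 28.07°
n_0 = (-0.4227, -0.9063)
n_1 = (+0.5358, -0.8443)
n_2 = (+0.9894, +0.1455)
n_3 = (+0.6323, +0.7747)
n_4 = (+0.1668, +0.9860)
n_5 = (-0.9616, +0.2743)
  (0,1): δ = 122.60°  ·
  (0,2): δ = 56.63°  ·
  (0,3): δ = 14.22°  ✓
  (0,4): δ = 15.40°  ✓
  (0,5): δ = 99.08°  ·
  (1,2): δ = 114.03°  ·
  (1,3): δ = 71.62°  ·
  (1,4): δ = 42.00°  ·
  (1,5): δ = 41.68°  ·
  (2,3): δ = 137.59°  ·
  (2,4): δ = 107.97°  ·
  (2,5): δ = 24.29°  ✓
  (3,4): δ = 150.38°  ·
  (3,5): δ = 66.70°  ·
  (4,5): δ = 96.32°  ·
antipodal pairs: 3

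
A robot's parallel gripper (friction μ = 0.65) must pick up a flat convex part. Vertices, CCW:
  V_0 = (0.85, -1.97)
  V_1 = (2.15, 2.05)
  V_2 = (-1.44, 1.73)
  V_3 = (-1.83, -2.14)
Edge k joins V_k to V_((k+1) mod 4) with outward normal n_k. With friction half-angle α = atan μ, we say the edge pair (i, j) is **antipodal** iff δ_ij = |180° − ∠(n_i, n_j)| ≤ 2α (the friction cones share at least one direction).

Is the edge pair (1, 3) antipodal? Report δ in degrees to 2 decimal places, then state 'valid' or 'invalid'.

α = atan 0.65 = 33.02°;  2α = 66.05°
edge 1: e_1 = (-3.59, -0.32);  n_1 = (-0.0888, +0.9961)
edge 3: e_3 = (+2.68, +0.17);  n_3 = (+0.0633, -0.9980)
∠(n_1, n_3) = 178.54°
δ = |180° − 178.54°| = 1.46°
1.46° ≤ 2α = 66.05°  →  valid

δ = 1.46°, valid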